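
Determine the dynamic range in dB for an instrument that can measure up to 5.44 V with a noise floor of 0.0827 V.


Dynamic range = 20 * log10(Vmax / Vnoise).
DR = 20 * log10(5.44 / 0.0827)
DR = 20 * log10(65.78)
DR = 36.36 dB

36.36 dB


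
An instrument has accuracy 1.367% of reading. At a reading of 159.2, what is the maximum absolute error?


Absolute error = (accuracy% / 100) * reading.
Error = (1.367 / 100) * 159.2
Error = 0.01367 * 159.2
Error = 2.1763

2.1763


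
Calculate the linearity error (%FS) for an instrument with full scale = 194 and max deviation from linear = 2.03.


Linearity error = (max deviation / full scale) * 100%.
Linearity = (2.03 / 194) * 100
Linearity = 1.046 %FS

1.046 %FS


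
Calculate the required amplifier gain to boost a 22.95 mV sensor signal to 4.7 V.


Gain = Vout / Vin (converting to same units).
G = 4.7 V / 22.95 mV
G = 4700.0 mV / 22.95 mV
G = 204.79

204.79


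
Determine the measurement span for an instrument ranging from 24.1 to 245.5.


Span = upper range - lower range.
Span = 245.5 - (24.1)
Span = 221.4

221.4


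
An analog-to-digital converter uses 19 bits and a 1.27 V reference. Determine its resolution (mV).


The resolution (LSB) of an ADC is Vref / 2^n.
LSB = 1.27 / 2^19
LSB = 1.27 / 524288
LSB = 2.42e-06 V = 0.00242233 mV

0.00242233 mV


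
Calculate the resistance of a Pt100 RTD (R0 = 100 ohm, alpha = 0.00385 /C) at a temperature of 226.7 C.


The RTD equation: Rt = R0 * (1 + alpha * T).
Rt = 100 * (1 + 0.00385 * 226.7)
Rt = 100 * (1 + 0.872795)
Rt = 100 * 1.872795
Rt = 187.279 ohm

187.279 ohm


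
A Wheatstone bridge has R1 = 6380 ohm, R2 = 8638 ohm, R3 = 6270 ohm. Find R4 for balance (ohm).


At balance: R1*R4 = R2*R3, so R4 = R2*R3/R1.
R4 = 8638 * 6270 / 6380
R4 = 54160260 / 6380
R4 = 8489.07 ohm

8489.07 ohm


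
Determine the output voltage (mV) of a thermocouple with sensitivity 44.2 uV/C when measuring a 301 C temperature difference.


The thermocouple output V = sensitivity * dT.
V = 44.2 uV/C * 301 C
V = 13304.2 uV
V = 13.304 mV

13.304 mV


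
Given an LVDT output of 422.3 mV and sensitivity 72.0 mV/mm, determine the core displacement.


Displacement = Vout / sensitivity.
d = 422.3 / 72.0
d = 5.865 mm

5.865 mm


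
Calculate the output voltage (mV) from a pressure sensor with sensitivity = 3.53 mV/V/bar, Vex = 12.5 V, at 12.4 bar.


Output = sensitivity * Vex * P.
Vout = 3.53 * 12.5 * 12.4
Vout = 44.125 * 12.4
Vout = 547.15 mV

547.15 mV


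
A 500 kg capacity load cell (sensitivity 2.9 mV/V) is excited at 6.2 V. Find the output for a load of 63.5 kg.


Vout = rated_output * Vex * (load / capacity).
Vout = 2.9 * 6.2 * (63.5 / 500)
Vout = 2.9 * 6.2 * 0.127
Vout = 2.283 mV

2.283 mV


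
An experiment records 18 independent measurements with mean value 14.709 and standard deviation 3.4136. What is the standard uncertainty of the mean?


The standard uncertainty for Type A evaluation is u = s / sqrt(n).
u = 3.4136 / sqrt(18)
u = 3.4136 / 4.2426
u = 0.8046

0.8046


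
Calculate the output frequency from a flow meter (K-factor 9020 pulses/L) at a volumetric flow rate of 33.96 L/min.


Frequency = K * Q / 60 (converting L/min to L/s).
f = 9020 * 33.96 / 60
f = 306319.2 / 60
f = 5105.32 Hz

5105.32 Hz


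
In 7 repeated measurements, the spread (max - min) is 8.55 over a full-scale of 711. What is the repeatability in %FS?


Repeatability = (spread / full scale) * 100%.
R = (8.55 / 711) * 100
R = 1.203 %FS

1.203 %FS


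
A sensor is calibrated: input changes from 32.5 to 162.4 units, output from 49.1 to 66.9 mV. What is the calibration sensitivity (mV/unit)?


Sensitivity = (y2 - y1) / (x2 - x1).
S = (66.9 - 49.1) / (162.4 - 32.5)
S = 17.8 / 129.9
S = 0.137 mV/unit

0.137 mV/unit


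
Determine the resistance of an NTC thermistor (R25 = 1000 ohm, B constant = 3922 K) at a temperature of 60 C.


NTC thermistor equation: Rt = R25 * exp(B * (1/T - 1/T25)).
T in Kelvin: 333.15 K, T25 = 298.15 K
1/T - 1/T25 = 1/333.15 - 1/298.15 = -0.00035237
B * (1/T - 1/T25) = 3922 * -0.00035237 = -1.382
Rt = 1000 * exp(-1.382) = 251.1 ohm

251.1 ohm


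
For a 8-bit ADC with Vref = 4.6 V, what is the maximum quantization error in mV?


The maximum quantization error is +/- LSB/2.
LSB = Vref / 2^n = 4.6 / 256 = 0.01796875 V
Max error = LSB / 2 = 0.01796875 / 2 = 0.00898437 V
Max error = 8.9844 mV

8.9844 mV


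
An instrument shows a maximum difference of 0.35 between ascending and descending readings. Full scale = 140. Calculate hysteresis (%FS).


Hysteresis = (max difference / full scale) * 100%.
H = (0.35 / 140) * 100
H = 0.25 %FS

0.25 %FS


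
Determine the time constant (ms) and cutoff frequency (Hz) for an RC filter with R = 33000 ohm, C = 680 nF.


Time constant: tau = R * C.
tau = 33000 * 6.80e-07 = 0.02244 s
tau = 22.44 ms
Cutoff frequency: fc = 1 / (2*pi*R*C).
fc = 1 / (2*pi*0.02244) = 7.09 Hz

tau = 22.44 ms, fc = 7.09 Hz


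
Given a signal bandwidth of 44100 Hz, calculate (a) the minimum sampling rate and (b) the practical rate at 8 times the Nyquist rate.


By Nyquist theorem, fs_min = 2 * fmax.
fs_min = 2 * 44100 = 88200 Hz
Practical rate = 8 * fs_min = 8 * 88200 = 705600 Hz

fs_min = 88200 Hz, fs_practical = 705600 Hz


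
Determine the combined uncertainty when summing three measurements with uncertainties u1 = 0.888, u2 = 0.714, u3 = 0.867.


For a sum of independent quantities, uc = sqrt(u1^2 + u2^2 + u3^2).
uc = sqrt(0.888^2 + 0.714^2 + 0.867^2)
uc = sqrt(0.788544 + 0.509796 + 0.751689)
uc = 1.4318

1.4318


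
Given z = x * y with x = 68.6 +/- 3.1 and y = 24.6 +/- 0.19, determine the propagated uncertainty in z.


For a product z = x*y, the relative uncertainty is:
uz/z = sqrt((ux/x)^2 + (uy/y)^2)
Relative uncertainties: ux/x = 3.1/68.6 = 0.04519
uy/y = 0.19/24.6 = 0.007724
z = 68.6 * 24.6 = 1687.6
uz = 1687.6 * sqrt(0.04519^2 + 0.007724^2) = 77.366

77.366


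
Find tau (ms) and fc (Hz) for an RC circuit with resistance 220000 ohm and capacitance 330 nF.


Time constant: tau = R * C.
tau = 220000 * 3.30e-07 = 0.0726 s
tau = 72.6 ms
Cutoff frequency: fc = 1 / (2*pi*R*C).
fc = 1 / (2*pi*0.0726) = 2.19 Hz

tau = 72.6 ms, fc = 2.19 Hz


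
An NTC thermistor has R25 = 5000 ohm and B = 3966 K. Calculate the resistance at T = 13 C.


NTC thermistor equation: Rt = R25 * exp(B * (1/T - 1/T25)).
T in Kelvin: 286.15 K, T25 = 298.15 K
1/T - 1/T25 = 1/286.15 - 1/298.15 = 0.00014065
B * (1/T - 1/T25) = 3966 * 0.00014065 = 0.5578
Rt = 5000 * exp(0.5578) = 8734.4 ohm

8734.4 ohm


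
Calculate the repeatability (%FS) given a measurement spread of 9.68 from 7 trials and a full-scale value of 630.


Repeatability = (spread / full scale) * 100%.
R = (9.68 / 630) * 100
R = 1.537 %FS

1.537 %FS


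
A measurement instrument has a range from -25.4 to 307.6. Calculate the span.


Span = upper range - lower range.
Span = 307.6 - (-25.4)
Span = 333.0

333.0


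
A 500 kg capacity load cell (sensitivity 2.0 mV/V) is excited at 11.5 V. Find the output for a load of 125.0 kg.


Vout = rated_output * Vex * (load / capacity).
Vout = 2.0 * 11.5 * (125.0 / 500)
Vout = 2.0 * 11.5 * 0.25
Vout = 5.75 mV

5.75 mV


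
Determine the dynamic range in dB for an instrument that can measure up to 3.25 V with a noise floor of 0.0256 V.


Dynamic range = 20 * log10(Vmax / Vnoise).
DR = 20 * log10(3.25 / 0.0256)
DR = 20 * log10(126.95)
DR = 42.07 dB

42.07 dB


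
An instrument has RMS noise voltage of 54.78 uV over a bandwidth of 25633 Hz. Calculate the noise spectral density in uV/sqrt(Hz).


Noise spectral density = Vrms / sqrt(BW).
NSD = 54.78 / sqrt(25633)
NSD = 54.78 / 160.1031
NSD = 0.3422 uV/sqrt(Hz)

0.3422 uV/sqrt(Hz)


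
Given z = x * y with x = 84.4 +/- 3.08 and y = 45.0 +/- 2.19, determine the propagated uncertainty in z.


For a product z = x*y, the relative uncertainty is:
uz/z = sqrt((ux/x)^2 + (uy/y)^2)
Relative uncertainties: ux/x = 3.08/84.4 = 0.036493
uy/y = 2.19/45.0 = 0.048667
z = 84.4 * 45.0 = 3798.0
uz = 3798.0 * sqrt(0.036493^2 + 0.048667^2) = 231.029

231.029


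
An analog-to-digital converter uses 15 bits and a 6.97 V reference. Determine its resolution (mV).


The resolution (LSB) of an ADC is Vref / 2^n.
LSB = 6.97 / 2^15
LSB = 6.97 / 32768
LSB = 0.00021271 V = 0.21270752 mV

0.21270752 mV


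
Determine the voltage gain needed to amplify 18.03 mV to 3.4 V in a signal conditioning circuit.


Gain = Vout / Vin (converting to same units).
G = 3.4 V / 18.03 mV
G = 3400.0 mV / 18.03 mV
G = 188.57

188.57


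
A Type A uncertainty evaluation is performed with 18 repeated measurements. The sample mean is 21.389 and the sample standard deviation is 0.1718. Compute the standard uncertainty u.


The standard uncertainty for Type A evaluation is u = s / sqrt(n).
u = 0.1718 / sqrt(18)
u = 0.1718 / 4.2426
u = 0.0405

0.0405


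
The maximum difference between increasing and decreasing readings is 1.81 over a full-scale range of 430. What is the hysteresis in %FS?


Hysteresis = (max difference / full scale) * 100%.
H = (1.81 / 430) * 100
H = 0.421 %FS

0.421 %FS


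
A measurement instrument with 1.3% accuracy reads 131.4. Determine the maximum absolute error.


Absolute error = (accuracy% / 100) * reading.
Error = (1.3 / 100) * 131.4
Error = 0.013 * 131.4
Error = 1.7082

1.7082


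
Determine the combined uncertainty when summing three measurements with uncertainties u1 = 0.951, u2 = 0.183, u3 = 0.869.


For a sum of independent quantities, uc = sqrt(u1^2 + u2^2 + u3^2).
uc = sqrt(0.951^2 + 0.183^2 + 0.869^2)
uc = sqrt(0.904401 + 0.033489 + 0.755161)
uc = 1.3012

1.3012


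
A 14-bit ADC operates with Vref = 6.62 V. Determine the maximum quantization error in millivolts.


The maximum quantization error is +/- LSB/2.
LSB = Vref / 2^n = 6.62 / 16384 = 0.00040405 V
Max error = LSB / 2 = 0.00040405 / 2 = 0.00020203 V
Max error = 0.202 mV

0.202 mV


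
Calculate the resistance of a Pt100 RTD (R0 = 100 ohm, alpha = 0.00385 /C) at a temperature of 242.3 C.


The RTD equation: Rt = R0 * (1 + alpha * T).
Rt = 100 * (1 + 0.00385 * 242.3)
Rt = 100 * (1 + 0.932855)
Rt = 100 * 1.932855
Rt = 193.286 ohm

193.286 ohm


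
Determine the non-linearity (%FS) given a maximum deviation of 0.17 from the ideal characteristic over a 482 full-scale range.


Linearity error = (max deviation / full scale) * 100%.
Linearity = (0.17 / 482) * 100
Linearity = 0.035 %FS

0.035 %FS


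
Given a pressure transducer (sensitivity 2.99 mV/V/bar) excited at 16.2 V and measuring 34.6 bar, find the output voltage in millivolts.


Output = sensitivity * Vex * P.
Vout = 2.99 * 16.2 * 34.6
Vout = 48.438 * 34.6
Vout = 1675.95 mV

1675.95 mV


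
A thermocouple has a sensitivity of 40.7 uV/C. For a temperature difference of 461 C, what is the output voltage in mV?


The thermocouple output V = sensitivity * dT.
V = 40.7 uV/C * 461 C
V = 18762.7 uV
V = 18.763 mV

18.763 mV


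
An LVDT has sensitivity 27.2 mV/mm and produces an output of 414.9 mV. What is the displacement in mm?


Displacement = Vout / sensitivity.
d = 414.9 / 27.2
d = 15.254 mm

15.254 mm


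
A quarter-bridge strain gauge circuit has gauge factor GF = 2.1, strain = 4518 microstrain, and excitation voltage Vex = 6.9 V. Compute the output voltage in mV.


Quarter bridge output: Vout = (GF * epsilon * Vex) / 4.
Vout = (2.1 * 4518e-6 * 6.9) / 4
Vout = 0.06546582 / 4 V
Vout = 0.01636646 V = 16.3665 mV

16.3665 mV


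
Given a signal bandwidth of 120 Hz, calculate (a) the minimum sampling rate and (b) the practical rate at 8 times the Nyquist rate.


By Nyquist theorem, fs_min = 2 * fmax.
fs_min = 2 * 120 = 240 Hz
Practical rate = 8 * fs_min = 8 * 240 = 1920 Hz

fs_min = 240 Hz, fs_practical = 1920 Hz


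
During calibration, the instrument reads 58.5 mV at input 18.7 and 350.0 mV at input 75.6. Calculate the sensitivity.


Sensitivity = (y2 - y1) / (x2 - x1).
S = (350.0 - 58.5) / (75.6 - 18.7)
S = 291.5 / 56.9
S = 5.123 mV/unit

5.123 mV/unit


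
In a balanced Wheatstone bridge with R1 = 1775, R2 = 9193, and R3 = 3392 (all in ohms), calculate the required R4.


At balance: R1*R4 = R2*R3, so R4 = R2*R3/R1.
R4 = 9193 * 3392 / 1775
R4 = 31182656 / 1775
R4 = 17567.69 ohm

17567.69 ohm


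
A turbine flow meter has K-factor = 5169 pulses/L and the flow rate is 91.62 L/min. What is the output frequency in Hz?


Frequency = K * Q / 60 (converting L/min to L/s).
f = 5169 * 91.62 / 60
f = 473583.78 / 60
f = 7893.06 Hz

7893.06 Hz


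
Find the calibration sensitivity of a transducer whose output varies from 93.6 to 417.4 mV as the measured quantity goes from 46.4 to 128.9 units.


Sensitivity = (y2 - y1) / (x2 - x1).
S = (417.4 - 93.6) / (128.9 - 46.4)
S = 323.8 / 82.5
S = 3.9248 mV/unit

3.9248 mV/unit


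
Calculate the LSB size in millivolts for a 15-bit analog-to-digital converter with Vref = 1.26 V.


The resolution (LSB) of an ADC is Vref / 2^n.
LSB = 1.26 / 2^15
LSB = 1.26 / 32768
LSB = 3.845e-05 V = 0.03845215 mV

0.03845215 mV


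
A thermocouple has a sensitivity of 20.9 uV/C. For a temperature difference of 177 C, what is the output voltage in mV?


The thermocouple output V = sensitivity * dT.
V = 20.9 uV/C * 177 C
V = 3699.3 uV
V = 3.699 mV

3.699 mV


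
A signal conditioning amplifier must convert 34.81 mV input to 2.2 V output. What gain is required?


Gain = Vout / Vin (converting to same units).
G = 2.2 V / 34.81 mV
G = 2200.0 mV / 34.81 mV
G = 63.2

63.2


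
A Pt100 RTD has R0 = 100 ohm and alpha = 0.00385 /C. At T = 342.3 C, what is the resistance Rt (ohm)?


The RTD equation: Rt = R0 * (1 + alpha * T).
Rt = 100 * (1 + 0.00385 * 342.3)
Rt = 100 * (1 + 1.317855)
Rt = 100 * 2.317855
Rt = 231.785 ohm

231.785 ohm


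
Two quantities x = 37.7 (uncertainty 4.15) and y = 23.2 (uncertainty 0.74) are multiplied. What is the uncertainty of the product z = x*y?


For a product z = x*y, the relative uncertainty is:
uz/z = sqrt((ux/x)^2 + (uy/y)^2)
Relative uncertainties: ux/x = 4.15/37.7 = 0.11008
uy/y = 0.74/23.2 = 0.031897
z = 37.7 * 23.2 = 874.6
uz = 874.6 * sqrt(0.11008^2 + 0.031897^2) = 100.24

100.24


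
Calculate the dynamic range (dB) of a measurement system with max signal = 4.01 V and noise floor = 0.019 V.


Dynamic range = 20 * log10(Vmax / Vnoise).
DR = 20 * log10(4.01 / 0.019)
DR = 20 * log10(211.05)
DR = 46.49 dB

46.49 dB


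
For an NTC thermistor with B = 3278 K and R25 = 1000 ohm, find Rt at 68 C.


NTC thermistor equation: Rt = R25 * exp(B * (1/T - 1/T25)).
T in Kelvin: 341.15 K, T25 = 298.15 K
1/T - 1/T25 = 1/341.15 - 1/298.15 = -0.00042275
B * (1/T - 1/T25) = 3278 * -0.00042275 = -1.3858
Rt = 1000 * exp(-1.3858) = 250.1 ohm

250.1 ohm


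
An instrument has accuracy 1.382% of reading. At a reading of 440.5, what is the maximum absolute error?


Absolute error = (accuracy% / 100) * reading.
Error = (1.382 / 100) * 440.5
Error = 0.01382 * 440.5
Error = 6.0877

6.0877


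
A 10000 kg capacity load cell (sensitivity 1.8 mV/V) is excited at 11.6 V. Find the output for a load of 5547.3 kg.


Vout = rated_output * Vex * (load / capacity).
Vout = 1.8 * 11.6 * (5547.3 / 10000)
Vout = 1.8 * 11.6 * 0.55473
Vout = 11.583 mV

11.583 mV


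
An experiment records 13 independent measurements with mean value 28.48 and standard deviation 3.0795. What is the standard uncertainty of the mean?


The standard uncertainty for Type A evaluation is u = s / sqrt(n).
u = 3.0795 / sqrt(13)
u = 3.0795 / 3.6056
u = 0.8541

0.8541


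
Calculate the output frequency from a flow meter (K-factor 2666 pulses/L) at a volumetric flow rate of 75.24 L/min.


Frequency = K * Q / 60 (converting L/min to L/s).
f = 2666 * 75.24 / 60
f = 200589.84 / 60
f = 3343.16 Hz

3343.16 Hz


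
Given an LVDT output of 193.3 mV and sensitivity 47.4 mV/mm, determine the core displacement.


Displacement = Vout / sensitivity.
d = 193.3 / 47.4
d = 4.078 mm

4.078 mm


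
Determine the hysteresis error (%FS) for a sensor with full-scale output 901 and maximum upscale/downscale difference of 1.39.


Hysteresis = (max difference / full scale) * 100%.
H = (1.39 / 901) * 100
H = 0.154 %FS

0.154 %FS


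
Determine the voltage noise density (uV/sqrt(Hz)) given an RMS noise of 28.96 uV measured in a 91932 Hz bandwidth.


Noise spectral density = Vrms / sqrt(BW).
NSD = 28.96 / sqrt(91932)
NSD = 28.96 / 303.2029
NSD = 0.0955 uV/sqrt(Hz)

0.0955 uV/sqrt(Hz)


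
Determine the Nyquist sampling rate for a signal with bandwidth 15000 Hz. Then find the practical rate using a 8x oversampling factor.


By Nyquist theorem, fs_min = 2 * fmax.
fs_min = 2 * 15000 = 30000 Hz
Practical rate = 8 * fs_min = 8 * 30000 = 240000 Hz

fs_min = 30000 Hz, fs_practical = 240000 Hz


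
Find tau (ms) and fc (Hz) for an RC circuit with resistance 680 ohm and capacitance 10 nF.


Time constant: tau = R * C.
tau = 680 * 1.00e-08 = 6.8e-06 s
tau = 0.0068 ms
Cutoff frequency: fc = 1 / (2*pi*R*C).
fc = 1 / (2*pi*6.8e-06) = 23405.14 Hz

tau = 0.0068 ms, fc = 23405.14 Hz


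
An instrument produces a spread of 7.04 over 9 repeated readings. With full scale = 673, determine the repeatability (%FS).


Repeatability = (spread / full scale) * 100%.
R = (7.04 / 673) * 100
R = 1.046 %FS

1.046 %FS


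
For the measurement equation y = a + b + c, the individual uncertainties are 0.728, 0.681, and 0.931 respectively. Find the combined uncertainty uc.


For a sum of independent quantities, uc = sqrt(u1^2 + u2^2 + u3^2).
uc = sqrt(0.728^2 + 0.681^2 + 0.931^2)
uc = sqrt(0.529984 + 0.463761 + 0.866761)
uc = 1.364

1.364


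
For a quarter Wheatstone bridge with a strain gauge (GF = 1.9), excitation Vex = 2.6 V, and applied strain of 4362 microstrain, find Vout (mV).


Quarter bridge output: Vout = (GF * epsilon * Vex) / 4.
Vout = (1.9 * 4362e-6 * 2.6) / 4
Vout = 0.02154828 / 4 V
Vout = 0.00538707 V = 5.3871 mV

5.3871 mV


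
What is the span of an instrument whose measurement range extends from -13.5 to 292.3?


Span = upper range - lower range.
Span = 292.3 - (-13.5)
Span = 305.8

305.8


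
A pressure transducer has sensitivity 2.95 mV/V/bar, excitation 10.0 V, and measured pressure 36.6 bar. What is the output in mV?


Output = sensitivity * Vex * P.
Vout = 2.95 * 10.0 * 36.6
Vout = 29.5 * 36.6
Vout = 1079.7 mV

1079.7 mV


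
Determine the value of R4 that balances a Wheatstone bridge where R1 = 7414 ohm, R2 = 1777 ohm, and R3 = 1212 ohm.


At balance: R1*R4 = R2*R3, so R4 = R2*R3/R1.
R4 = 1777 * 1212 / 7414
R4 = 2153724 / 7414
R4 = 290.49 ohm

290.49 ohm


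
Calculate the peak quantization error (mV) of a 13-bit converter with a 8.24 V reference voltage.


The maximum quantization error is +/- LSB/2.
LSB = Vref / 2^n = 8.24 / 8192 = 0.00100586 V
Max error = LSB / 2 = 0.00100586 / 2 = 0.00050293 V
Max error = 0.5029 mV

0.5029 mV


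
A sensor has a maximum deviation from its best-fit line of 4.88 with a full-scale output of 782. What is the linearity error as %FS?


Linearity error = (max deviation / full scale) * 100%.
Linearity = (4.88 / 782) * 100
Linearity = 0.624 %FS

0.624 %FS


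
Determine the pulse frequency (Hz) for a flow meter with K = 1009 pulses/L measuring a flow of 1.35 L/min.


Frequency = K * Q / 60 (converting L/min to L/s).
f = 1009 * 1.35 / 60
f = 1362.15 / 60
f = 22.7 Hz

22.7 Hz


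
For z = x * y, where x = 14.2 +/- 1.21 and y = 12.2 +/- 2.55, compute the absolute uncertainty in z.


For a product z = x*y, the relative uncertainty is:
uz/z = sqrt((ux/x)^2 + (uy/y)^2)
Relative uncertainties: ux/x = 1.21/14.2 = 0.085211
uy/y = 2.55/12.2 = 0.209016
z = 14.2 * 12.2 = 173.2
uz = 173.2 * sqrt(0.085211^2 + 0.209016^2) = 39.103

39.103


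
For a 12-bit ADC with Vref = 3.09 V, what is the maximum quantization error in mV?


The maximum quantization error is +/- LSB/2.
LSB = Vref / 2^n = 3.09 / 4096 = 0.00075439 V
Max error = LSB / 2 = 0.00075439 / 2 = 0.0003772 V
Max error = 0.3772 mV

0.3772 mV


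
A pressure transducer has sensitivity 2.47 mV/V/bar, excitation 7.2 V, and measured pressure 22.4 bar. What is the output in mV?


Output = sensitivity * Vex * P.
Vout = 2.47 * 7.2 * 22.4
Vout = 17.784 * 22.4
Vout = 398.36 mV

398.36 mV


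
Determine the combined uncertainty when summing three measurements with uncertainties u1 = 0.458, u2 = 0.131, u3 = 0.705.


For a sum of independent quantities, uc = sqrt(u1^2 + u2^2 + u3^2).
uc = sqrt(0.458^2 + 0.131^2 + 0.705^2)
uc = sqrt(0.209764 + 0.017161 + 0.497025)
uc = 0.8509

0.8509


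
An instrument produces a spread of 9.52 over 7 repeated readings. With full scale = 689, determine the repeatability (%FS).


Repeatability = (spread / full scale) * 100%.
R = (9.52 / 689) * 100
R = 1.382 %FS

1.382 %FS


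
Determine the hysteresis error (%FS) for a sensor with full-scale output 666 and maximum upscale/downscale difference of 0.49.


Hysteresis = (max difference / full scale) * 100%.
H = (0.49 / 666) * 100
H = 0.074 %FS

0.074 %FS


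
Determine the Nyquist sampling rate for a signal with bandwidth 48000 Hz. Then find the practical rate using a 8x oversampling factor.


By Nyquist theorem, fs_min = 2 * fmax.
fs_min = 2 * 48000 = 96000 Hz
Practical rate = 8 * fs_min = 8 * 96000 = 768000 Hz

fs_min = 96000 Hz, fs_practical = 768000 Hz


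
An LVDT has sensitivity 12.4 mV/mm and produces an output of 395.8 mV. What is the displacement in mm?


Displacement = Vout / sensitivity.
d = 395.8 / 12.4
d = 31.919 mm

31.919 mm


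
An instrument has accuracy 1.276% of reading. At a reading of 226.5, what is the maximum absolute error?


Absolute error = (accuracy% / 100) * reading.
Error = (1.276 / 100) * 226.5
Error = 0.01276 * 226.5
Error = 2.8901

2.8901


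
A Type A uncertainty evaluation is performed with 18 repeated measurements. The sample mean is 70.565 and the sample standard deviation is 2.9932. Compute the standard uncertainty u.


The standard uncertainty for Type A evaluation is u = s / sqrt(n).
u = 2.9932 / sqrt(18)
u = 2.9932 / 4.2426
u = 0.7055

0.7055


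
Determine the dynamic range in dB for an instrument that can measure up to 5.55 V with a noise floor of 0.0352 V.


Dynamic range = 20 * log10(Vmax / Vnoise).
DR = 20 * log10(5.55 / 0.0352)
DR = 20 * log10(157.67)
DR = 43.96 dB

43.96 dB


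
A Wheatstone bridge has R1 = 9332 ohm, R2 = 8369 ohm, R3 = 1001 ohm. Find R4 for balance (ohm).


At balance: R1*R4 = R2*R3, so R4 = R2*R3/R1.
R4 = 8369 * 1001 / 9332
R4 = 8377369 / 9332
R4 = 897.7 ohm

897.7 ohm


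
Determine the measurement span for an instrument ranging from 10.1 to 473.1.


Span = upper range - lower range.
Span = 473.1 - (10.1)
Span = 463.0

463.0


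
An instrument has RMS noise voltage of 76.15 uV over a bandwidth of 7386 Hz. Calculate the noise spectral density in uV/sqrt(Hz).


Noise spectral density = Vrms / sqrt(BW).
NSD = 76.15 / sqrt(7386)
NSD = 76.15 / 85.9418
NSD = 0.8861 uV/sqrt(Hz)

0.8861 uV/sqrt(Hz)


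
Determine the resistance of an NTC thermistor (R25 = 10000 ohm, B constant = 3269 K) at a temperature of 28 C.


NTC thermistor equation: Rt = R25 * exp(B * (1/T - 1/T25)).
T in Kelvin: 301.15 K, T25 = 298.15 K
1/T - 1/T25 = 1/301.15 - 1/298.15 = -3.341e-05
B * (1/T - 1/T25) = 3269 * -3.341e-05 = -0.1092
Rt = 10000 * exp(-0.1092) = 8965.3 ohm

8965.3 ohm


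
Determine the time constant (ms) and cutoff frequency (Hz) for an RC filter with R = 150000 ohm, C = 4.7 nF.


Time constant: tau = R * C.
tau = 150000 * 4.70e-09 = 0.000705 s
tau = 0.705 ms
Cutoff frequency: fc = 1 / (2*pi*R*C).
fc = 1 / (2*pi*0.000705) = 225.75 Hz

tau = 0.705 ms, fc = 225.75 Hz


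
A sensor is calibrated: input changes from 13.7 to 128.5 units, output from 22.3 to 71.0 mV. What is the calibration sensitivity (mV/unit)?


Sensitivity = (y2 - y1) / (x2 - x1).
S = (71.0 - 22.3) / (128.5 - 13.7)
S = 48.7 / 114.8
S = 0.4242 mV/unit

0.4242 mV/unit


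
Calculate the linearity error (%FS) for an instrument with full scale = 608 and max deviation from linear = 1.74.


Linearity error = (max deviation / full scale) * 100%.
Linearity = (1.74 / 608) * 100
Linearity = 0.286 %FS

0.286 %FS


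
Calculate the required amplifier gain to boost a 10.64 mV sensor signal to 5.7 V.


Gain = Vout / Vin (converting to same units).
G = 5.7 V / 10.64 mV
G = 5700.0 mV / 10.64 mV
G = 535.71

535.71


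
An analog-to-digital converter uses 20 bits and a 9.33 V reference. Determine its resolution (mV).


The resolution (LSB) of an ADC is Vref / 2^n.
LSB = 9.33 / 2^20
LSB = 9.33 / 1048576
LSB = 8.9e-06 V = 0.00889778 mV

0.00889778 mV


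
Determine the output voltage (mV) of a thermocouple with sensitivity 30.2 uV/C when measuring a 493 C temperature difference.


The thermocouple output V = sensitivity * dT.
V = 30.2 uV/C * 493 C
V = 14888.6 uV
V = 14.889 mV

14.889 mV


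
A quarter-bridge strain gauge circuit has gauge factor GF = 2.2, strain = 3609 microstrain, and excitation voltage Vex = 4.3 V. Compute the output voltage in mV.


Quarter bridge output: Vout = (GF * epsilon * Vex) / 4.
Vout = (2.2 * 3609e-6 * 4.3) / 4
Vout = 0.03414114 / 4 V
Vout = 0.00853529 V = 8.5353 mV

8.5353 mV


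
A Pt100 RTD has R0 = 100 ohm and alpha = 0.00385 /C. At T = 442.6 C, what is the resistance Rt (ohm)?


The RTD equation: Rt = R0 * (1 + alpha * T).
Rt = 100 * (1 + 0.00385 * 442.6)
Rt = 100 * (1 + 1.70401)
Rt = 100 * 2.70401
Rt = 270.401 ohm

270.401 ohm


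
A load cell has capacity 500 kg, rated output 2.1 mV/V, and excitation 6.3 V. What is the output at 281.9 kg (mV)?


Vout = rated_output * Vex * (load / capacity).
Vout = 2.1 * 6.3 * (281.9 / 500)
Vout = 2.1 * 6.3 * 0.5638
Vout = 7.459 mV

7.459 mV


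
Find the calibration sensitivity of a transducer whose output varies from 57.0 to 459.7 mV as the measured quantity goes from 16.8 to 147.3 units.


Sensitivity = (y2 - y1) / (x2 - x1).
S = (459.7 - 57.0) / (147.3 - 16.8)
S = 402.7 / 130.5
S = 3.0858 mV/unit

3.0858 mV/unit


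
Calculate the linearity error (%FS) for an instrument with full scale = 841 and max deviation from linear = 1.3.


Linearity error = (max deviation / full scale) * 100%.
Linearity = (1.3 / 841) * 100
Linearity = 0.155 %FS

0.155 %FS


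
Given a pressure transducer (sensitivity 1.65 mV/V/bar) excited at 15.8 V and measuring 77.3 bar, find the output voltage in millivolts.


Output = sensitivity * Vex * P.
Vout = 1.65 * 15.8 * 77.3
Vout = 26.07 * 77.3
Vout = 2015.21 mV

2015.21 mV


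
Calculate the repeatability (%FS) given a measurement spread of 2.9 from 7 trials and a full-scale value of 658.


Repeatability = (spread / full scale) * 100%.
R = (2.9 / 658) * 100
R = 0.441 %FS

0.441 %FS


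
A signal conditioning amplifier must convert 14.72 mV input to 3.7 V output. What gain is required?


Gain = Vout / Vin (converting to same units).
G = 3.7 V / 14.72 mV
G = 3700.0 mV / 14.72 mV
G = 251.36

251.36


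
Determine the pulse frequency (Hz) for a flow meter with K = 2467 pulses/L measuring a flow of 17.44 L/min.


Frequency = K * Q / 60 (converting L/min to L/s).
f = 2467 * 17.44 / 60
f = 43024.48 / 60
f = 717.07 Hz

717.07 Hz


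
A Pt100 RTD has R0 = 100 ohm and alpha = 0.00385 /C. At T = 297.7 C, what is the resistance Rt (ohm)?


The RTD equation: Rt = R0 * (1 + alpha * T).
Rt = 100 * (1 + 0.00385 * 297.7)
Rt = 100 * (1 + 1.146145)
Rt = 100 * 2.146145
Rt = 214.614 ohm

214.614 ohm


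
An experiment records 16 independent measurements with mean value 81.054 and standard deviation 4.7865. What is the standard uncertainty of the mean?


The standard uncertainty for Type A evaluation is u = s / sqrt(n).
u = 4.7865 / sqrt(16)
u = 4.7865 / 4.0
u = 1.1966

1.1966


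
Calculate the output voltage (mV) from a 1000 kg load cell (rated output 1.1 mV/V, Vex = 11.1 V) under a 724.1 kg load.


Vout = rated_output * Vex * (load / capacity).
Vout = 1.1 * 11.1 * (724.1 / 1000)
Vout = 1.1 * 11.1 * 0.7241
Vout = 8.841 mV

8.841 mV


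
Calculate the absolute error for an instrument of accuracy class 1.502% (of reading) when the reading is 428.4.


Absolute error = (accuracy% / 100) * reading.
Error = (1.502 / 100) * 428.4
Error = 0.01502 * 428.4
Error = 6.4346

6.4346


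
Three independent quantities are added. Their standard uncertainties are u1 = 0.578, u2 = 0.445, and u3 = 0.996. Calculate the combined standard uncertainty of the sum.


For a sum of independent quantities, uc = sqrt(u1^2 + u2^2 + u3^2).
uc = sqrt(0.578^2 + 0.445^2 + 0.996^2)
uc = sqrt(0.334084 + 0.198025 + 0.992016)
uc = 1.2346

1.2346


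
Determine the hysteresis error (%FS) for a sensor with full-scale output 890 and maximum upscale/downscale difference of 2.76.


Hysteresis = (max difference / full scale) * 100%.
H = (2.76 / 890) * 100
H = 0.31 %FS

0.31 %FS


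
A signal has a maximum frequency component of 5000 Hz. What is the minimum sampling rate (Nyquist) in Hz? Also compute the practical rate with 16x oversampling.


By Nyquist theorem, fs_min = 2 * fmax.
fs_min = 2 * 5000 = 10000 Hz
Practical rate = 16 * fs_min = 16 * 10000 = 160000 Hz

fs_min = 10000 Hz, fs_practical = 160000 Hz


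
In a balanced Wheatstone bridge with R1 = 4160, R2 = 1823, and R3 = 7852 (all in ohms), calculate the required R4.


At balance: R1*R4 = R2*R3, so R4 = R2*R3/R1.
R4 = 1823 * 7852 / 4160
R4 = 14314196 / 4160
R4 = 3440.91 ohm

3440.91 ohm


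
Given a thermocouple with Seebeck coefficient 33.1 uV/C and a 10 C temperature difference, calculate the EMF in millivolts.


The thermocouple output V = sensitivity * dT.
V = 33.1 uV/C * 10 C
V = 331.0 uV
V = 0.331 mV

0.331 mV


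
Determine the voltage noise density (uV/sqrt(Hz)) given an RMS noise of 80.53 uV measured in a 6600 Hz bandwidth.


Noise spectral density = Vrms / sqrt(BW).
NSD = 80.53 / sqrt(6600)
NSD = 80.53 / 81.2404
NSD = 0.9913 uV/sqrt(Hz)

0.9913 uV/sqrt(Hz)


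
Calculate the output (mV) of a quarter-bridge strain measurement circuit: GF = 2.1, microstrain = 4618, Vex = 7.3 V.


Quarter bridge output: Vout = (GF * epsilon * Vex) / 4.
Vout = (2.1 * 4618e-6 * 7.3) / 4
Vout = 0.07079394 / 4 V
Vout = 0.01769849 V = 17.6985 mV

17.6985 mV


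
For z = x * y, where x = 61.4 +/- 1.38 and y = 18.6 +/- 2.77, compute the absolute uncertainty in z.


For a product z = x*y, the relative uncertainty is:
uz/z = sqrt((ux/x)^2 + (uy/y)^2)
Relative uncertainties: ux/x = 1.38/61.4 = 0.022476
uy/y = 2.77/18.6 = 0.148925
z = 61.4 * 18.6 = 1142.0
uz = 1142.0 * sqrt(0.022476^2 + 0.148925^2) = 172.004

172.004


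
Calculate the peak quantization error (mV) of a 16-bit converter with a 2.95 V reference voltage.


The maximum quantization error is +/- LSB/2.
LSB = Vref / 2^n = 2.95 / 65536 = 4.501e-05 V
Max error = LSB / 2 = 4.501e-05 / 2 = 2.251e-05 V
Max error = 0.0225 mV

0.0225 mV


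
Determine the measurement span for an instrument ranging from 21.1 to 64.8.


Span = upper range - lower range.
Span = 64.8 - (21.1)
Span = 43.7

43.7


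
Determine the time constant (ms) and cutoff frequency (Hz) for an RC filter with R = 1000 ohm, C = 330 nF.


Time constant: tau = R * C.
tau = 1000 * 3.30e-07 = 0.00033 s
tau = 0.33 ms
Cutoff frequency: fc = 1 / (2*pi*R*C).
fc = 1 / (2*pi*0.00033) = 482.29 Hz

tau = 0.33 ms, fc = 482.29 Hz


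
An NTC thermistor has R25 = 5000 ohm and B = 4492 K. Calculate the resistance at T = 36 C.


NTC thermistor equation: Rt = R25 * exp(B * (1/T - 1/T25)).
T in Kelvin: 309.15 K, T25 = 298.15 K
1/T - 1/T25 = 1/309.15 - 1/298.15 = -0.00011934
B * (1/T - 1/T25) = 4492 * -0.00011934 = -0.5361
Rt = 5000 * exp(-0.5361) = 2925.2 ohm

2925.2 ohm


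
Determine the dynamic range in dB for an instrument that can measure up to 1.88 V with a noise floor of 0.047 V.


Dynamic range = 20 * log10(Vmax / Vnoise).
DR = 20 * log10(1.88 / 0.047)
DR = 20 * log10(40.0)
DR = 32.04 dB

32.04 dB


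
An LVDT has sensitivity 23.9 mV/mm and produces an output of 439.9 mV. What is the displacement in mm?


Displacement = Vout / sensitivity.
d = 439.9 / 23.9
d = 18.406 mm

18.406 mm


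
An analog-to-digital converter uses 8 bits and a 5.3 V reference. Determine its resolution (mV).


The resolution (LSB) of an ADC is Vref / 2^n.
LSB = 5.3 / 2^8
LSB = 5.3 / 256
LSB = 0.02070312 V = 20.703125 mV

20.703125 mV


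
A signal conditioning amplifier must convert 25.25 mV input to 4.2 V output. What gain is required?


Gain = Vout / Vin (converting to same units).
G = 4.2 V / 25.25 mV
G = 4200.0 mV / 25.25 mV
G = 166.34

166.34


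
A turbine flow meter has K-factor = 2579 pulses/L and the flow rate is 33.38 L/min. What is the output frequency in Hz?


Frequency = K * Q / 60 (converting L/min to L/s).
f = 2579 * 33.38 / 60
f = 86087.02 / 60
f = 1434.78 Hz

1434.78 Hz


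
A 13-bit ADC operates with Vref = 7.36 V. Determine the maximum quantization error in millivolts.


The maximum quantization error is +/- LSB/2.
LSB = Vref / 2^n = 7.36 / 8192 = 0.00089844 V
Max error = LSB / 2 = 0.00089844 / 2 = 0.00044922 V
Max error = 0.4492 mV

0.4492 mV


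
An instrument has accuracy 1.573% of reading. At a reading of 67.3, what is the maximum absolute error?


Absolute error = (accuracy% / 100) * reading.
Error = (1.573 / 100) * 67.3
Error = 0.01573 * 67.3
Error = 1.0586

1.0586


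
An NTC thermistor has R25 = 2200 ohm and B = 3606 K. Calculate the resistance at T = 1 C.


NTC thermistor equation: Rt = R25 * exp(B * (1/T - 1/T25)).
T in Kelvin: 274.15 K, T25 = 298.15 K
1/T - 1/T25 = 1/274.15 - 1/298.15 = 0.00029362
B * (1/T - 1/T25) = 3606 * 0.00029362 = 1.0588
Rt = 2200 * exp(1.0588) = 6342.4 ohm

6342.4 ohm


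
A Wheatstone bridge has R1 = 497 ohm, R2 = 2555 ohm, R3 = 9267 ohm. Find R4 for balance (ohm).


At balance: R1*R4 = R2*R3, so R4 = R2*R3/R1.
R4 = 2555 * 9267 / 497
R4 = 23677185 / 497
R4 = 47640.21 ohm

47640.21 ohm


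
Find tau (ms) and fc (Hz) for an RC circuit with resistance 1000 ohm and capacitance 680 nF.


Time constant: tau = R * C.
tau = 1000 * 6.80e-07 = 0.00068 s
tau = 0.68 ms
Cutoff frequency: fc = 1 / (2*pi*R*C).
fc = 1 / (2*pi*0.00068) = 234.05 Hz

tau = 0.68 ms, fc = 234.05 Hz


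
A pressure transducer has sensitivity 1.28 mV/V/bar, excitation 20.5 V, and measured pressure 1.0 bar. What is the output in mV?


Output = sensitivity * Vex * P.
Vout = 1.28 * 20.5 * 1.0
Vout = 26.24 * 1.0
Vout = 26.24 mV

26.24 mV


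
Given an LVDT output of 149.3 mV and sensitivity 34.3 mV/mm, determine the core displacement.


Displacement = Vout / sensitivity.
d = 149.3 / 34.3
d = 4.353 mm

4.353 mm


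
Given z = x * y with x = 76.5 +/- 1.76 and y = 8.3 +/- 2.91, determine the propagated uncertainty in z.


For a product z = x*y, the relative uncertainty is:
uz/z = sqrt((ux/x)^2 + (uy/y)^2)
Relative uncertainties: ux/x = 1.76/76.5 = 0.023007
uy/y = 2.91/8.3 = 0.350602
z = 76.5 * 8.3 = 635.0
uz = 635.0 * sqrt(0.023007^2 + 0.350602^2) = 223.094

223.094


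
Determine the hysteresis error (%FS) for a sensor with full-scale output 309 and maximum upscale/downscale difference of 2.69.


Hysteresis = (max difference / full scale) * 100%.
H = (2.69 / 309) * 100
H = 0.871 %FS

0.871 %FS


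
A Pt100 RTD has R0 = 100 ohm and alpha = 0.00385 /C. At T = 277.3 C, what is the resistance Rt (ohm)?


The RTD equation: Rt = R0 * (1 + alpha * T).
Rt = 100 * (1 + 0.00385 * 277.3)
Rt = 100 * (1 + 1.067605)
Rt = 100 * 2.067605
Rt = 206.761 ohm

206.761 ohm


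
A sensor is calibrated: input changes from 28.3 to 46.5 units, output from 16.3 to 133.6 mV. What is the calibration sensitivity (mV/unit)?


Sensitivity = (y2 - y1) / (x2 - x1).
S = (133.6 - 16.3) / (46.5 - 28.3)
S = 117.3 / 18.2
S = 6.4451 mV/unit

6.4451 mV/unit


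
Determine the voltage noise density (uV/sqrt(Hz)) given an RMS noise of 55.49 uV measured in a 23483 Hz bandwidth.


Noise spectral density = Vrms / sqrt(BW).
NSD = 55.49 / sqrt(23483)
NSD = 55.49 / 153.2416
NSD = 0.3621 uV/sqrt(Hz)

0.3621 uV/sqrt(Hz)


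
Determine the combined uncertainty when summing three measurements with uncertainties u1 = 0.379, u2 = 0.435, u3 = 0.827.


For a sum of independent quantities, uc = sqrt(u1^2 + u2^2 + u3^2).
uc = sqrt(0.379^2 + 0.435^2 + 0.827^2)
uc = sqrt(0.143641 + 0.189225 + 0.683929)
uc = 1.0084

1.0084


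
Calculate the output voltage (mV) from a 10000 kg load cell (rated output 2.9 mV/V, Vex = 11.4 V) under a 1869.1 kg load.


Vout = rated_output * Vex * (load / capacity).
Vout = 2.9 * 11.4 * (1869.1 / 10000)
Vout = 2.9 * 11.4 * 0.18691
Vout = 6.179 mV

6.179 mV


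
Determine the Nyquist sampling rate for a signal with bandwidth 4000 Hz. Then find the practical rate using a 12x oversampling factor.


By Nyquist theorem, fs_min = 2 * fmax.
fs_min = 2 * 4000 = 8000 Hz
Practical rate = 12 * fs_min = 12 * 8000 = 96000 Hz

fs_min = 8000 Hz, fs_practical = 96000 Hz


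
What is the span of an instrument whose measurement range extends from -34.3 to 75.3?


Span = upper range - lower range.
Span = 75.3 - (-34.3)
Span = 109.6

109.6


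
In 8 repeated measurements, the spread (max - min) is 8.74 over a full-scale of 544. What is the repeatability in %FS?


Repeatability = (spread / full scale) * 100%.
R = (8.74 / 544) * 100
R = 1.607 %FS

1.607 %FS


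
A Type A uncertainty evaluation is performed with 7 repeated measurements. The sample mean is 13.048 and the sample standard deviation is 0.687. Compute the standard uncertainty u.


The standard uncertainty for Type A evaluation is u = s / sqrt(n).
u = 0.687 / sqrt(7)
u = 0.687 / 2.6458
u = 0.2597

0.2597


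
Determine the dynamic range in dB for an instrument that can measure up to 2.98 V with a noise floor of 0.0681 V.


Dynamic range = 20 * log10(Vmax / Vnoise).
DR = 20 * log10(2.98 / 0.0681)
DR = 20 * log10(43.76)
DR = 32.82 dB

32.82 dB


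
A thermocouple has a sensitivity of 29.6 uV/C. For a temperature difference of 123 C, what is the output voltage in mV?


The thermocouple output V = sensitivity * dT.
V = 29.6 uV/C * 123 C
V = 3640.8 uV
V = 3.641 mV

3.641 mV


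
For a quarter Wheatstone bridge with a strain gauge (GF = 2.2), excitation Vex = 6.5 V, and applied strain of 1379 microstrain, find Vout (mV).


Quarter bridge output: Vout = (GF * epsilon * Vex) / 4.
Vout = (2.2 * 1379e-6 * 6.5) / 4
Vout = 0.0197197 / 4 V
Vout = 0.00492992 V = 4.9299 mV

4.9299 mV


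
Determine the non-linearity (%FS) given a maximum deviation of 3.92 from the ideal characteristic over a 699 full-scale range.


Linearity error = (max deviation / full scale) * 100%.
Linearity = (3.92 / 699) * 100
Linearity = 0.561 %FS

0.561 %FS


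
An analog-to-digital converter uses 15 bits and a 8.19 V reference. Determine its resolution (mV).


The resolution (LSB) of an ADC is Vref / 2^n.
LSB = 8.19 / 2^15
LSB = 8.19 / 32768
LSB = 0.00024994 V = 0.24993896 mV

0.24993896 mV


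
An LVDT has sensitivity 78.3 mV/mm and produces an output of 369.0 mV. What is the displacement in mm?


Displacement = Vout / sensitivity.
d = 369.0 / 78.3
d = 4.713 mm

4.713 mm


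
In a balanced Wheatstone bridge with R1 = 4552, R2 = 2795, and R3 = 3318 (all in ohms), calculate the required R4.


At balance: R1*R4 = R2*R3, so R4 = R2*R3/R1.
R4 = 2795 * 3318 / 4552
R4 = 9273810 / 4552
R4 = 2037.3 ohm

2037.3 ohm


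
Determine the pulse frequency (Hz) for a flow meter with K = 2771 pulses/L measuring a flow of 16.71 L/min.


Frequency = K * Q / 60 (converting L/min to L/s).
f = 2771 * 16.71 / 60
f = 46303.41 / 60
f = 771.72 Hz

771.72 Hz


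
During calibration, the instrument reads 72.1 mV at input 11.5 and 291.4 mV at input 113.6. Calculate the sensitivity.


Sensitivity = (y2 - y1) / (x2 - x1).
S = (291.4 - 72.1) / (113.6 - 11.5)
S = 219.3 / 102.1
S = 2.1479 mV/unit

2.1479 mV/unit
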